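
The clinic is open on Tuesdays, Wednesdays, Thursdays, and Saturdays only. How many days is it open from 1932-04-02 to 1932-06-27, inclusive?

1932-04-02 is a Saturday.
That's 87 days from start to end, counting both.
87 = 7 × 12 + 3, so there are 12 full weeks plus 3 extra days.
Each full week contributes 4 days from the set (Tue, Wed, Thu, Sat): 12 × 4 = 48.
The 3 extra days are Saturday, Sunday, Monday — 1 of them qualifies.
Total: 48 + 1 = 49.

49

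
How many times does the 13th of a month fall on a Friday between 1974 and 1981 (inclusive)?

Friday-the-13ths by year:
1974: Sep, Dec
1975: Jun
1976: Feb, Aug
1977: May
1978: Jan, Oct
1979: Apr, Jul
1980: Jun
1981: Feb, Mar, Nov

14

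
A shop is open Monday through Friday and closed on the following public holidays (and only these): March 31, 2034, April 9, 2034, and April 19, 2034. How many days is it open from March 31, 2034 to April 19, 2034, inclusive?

March 31, 2034 is a Friday.
From March 31, 2034 to April 19, 2034 is 20 days inclusive.
20 = 7 × 2 + 6, so there are 2 full weeks plus 6 extra days.
Each full week contributes 5 weekdays (Mon–Fri): 2 × 5 = 10.
The 6 extra days are Fri, Sat, Sun, Mon, Tue, Wed — 4 of them qualify.
Total: 10 + 4 = 14.
Holidays: March 31, 2034 (Fri); April 9, 2034 (Sun); April 19, 2034 (Wed).
2 of the 3 holidays fall on weekdays; the rest are weekends and were already excluded.
Business days: 14 − 2 = 12.

12 business days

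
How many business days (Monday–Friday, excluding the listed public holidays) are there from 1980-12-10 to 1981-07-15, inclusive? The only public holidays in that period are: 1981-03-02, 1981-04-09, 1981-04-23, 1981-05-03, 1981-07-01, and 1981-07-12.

152 business days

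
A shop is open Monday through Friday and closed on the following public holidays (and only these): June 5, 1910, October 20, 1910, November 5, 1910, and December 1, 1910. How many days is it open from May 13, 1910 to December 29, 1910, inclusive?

May 13, 1910 is a Friday.
The range spans 231 days (inclusive of both endpoints).
231 = 7 × 33, so the span is exactly 33 full weeks.
Each full week contributes 5 weekdays (Mon–Fri): 33 × 5 = 165.
Total: 165.
Holidays: June 5, 1910 (Sun); October 20, 1910 (Thu); November 5, 1910 (Sat); December 1, 1910 (Thu).
2 of the 4 holidays fall on weekdays; the rest are weekends and were already excluded.
Business days: 165 − 2 = 163.

163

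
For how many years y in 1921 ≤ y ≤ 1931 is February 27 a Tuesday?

Day of week of February 27 in each year:
1921: Sun, 1922: Mon, 1923: Tue ✓, 1924: Wed, 1925: Fri, 1926: Sat, 1927: Sun, 1928: Mon, 1929: Wed, 1930: Thu, 1931: Fri
Tuesdays: 1923.

1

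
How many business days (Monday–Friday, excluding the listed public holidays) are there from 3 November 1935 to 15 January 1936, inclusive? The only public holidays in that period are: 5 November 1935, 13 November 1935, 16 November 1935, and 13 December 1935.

3 November 1935 is a Sunday.
The range spans 74 days (inclusive of both endpoints).
74 = 7 × 10 + 4, so there are 10 full weeks plus 4 extra days.
Each full week contributes 5 weekdays (Mon–Fri): 10 × 5 = 50.
The 4 extra days are Sunday, Monday, Tuesday, Wednesday — 3 of them qualify.
Total: 50 + 3 = 53.
Holidays: 5 November 1935 (Tue); 13 November 1935 (Wed); 16 November 1935 (Sat); 13 December 1935 (Fri).
3 of the 4 holidays fall on weekdays; the rest are weekends and were already excluded.
Business days: 53 − 3 = 50.

50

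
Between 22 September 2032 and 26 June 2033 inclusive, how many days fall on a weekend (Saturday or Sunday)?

22 September 2032 is a Wednesday.
The range spans 278 days (inclusive of both endpoints).
278 = 7 × 39 + 5, so there are 39 full weeks plus 5 extra days.
Each full week contributes 2 weekend days (Sat, Sun): 39 × 2 = 78.
The 5 extra days are Wednesday, Thursday, Friday, Saturday, Sunday — 2 of them qualify.
Total: 78 + 2 = 80.

80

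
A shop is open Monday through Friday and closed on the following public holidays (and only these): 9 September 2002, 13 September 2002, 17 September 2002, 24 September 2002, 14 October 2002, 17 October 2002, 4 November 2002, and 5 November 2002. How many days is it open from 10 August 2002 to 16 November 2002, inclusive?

62

10 August 2002 is a Saturday.
That's 99 days from start to end, counting both.
99 = 7 × 14 + 1, so there are 14 full weeks plus 1 extra day.
Each full week contributes 5 weekdays (Mon–Fri): 14 × 5 = 70.
The 1 extra day is Saturday — none qualify.
Total: 70 + 0 = 70.
Holidays: 9 September 2002 (Mon); 13 September 2002 (Fri); 17 September 2002 (Tue); 24 September 2002 (Tue); 14 October 2002 (Mon); 17 October 2002 (Thu); 4 November 2002 (Mon); 5 November 2002 (Tue).
All 8 holidays fall on weekdays, so subtract 8.
Business days: 70 − 8 = 62.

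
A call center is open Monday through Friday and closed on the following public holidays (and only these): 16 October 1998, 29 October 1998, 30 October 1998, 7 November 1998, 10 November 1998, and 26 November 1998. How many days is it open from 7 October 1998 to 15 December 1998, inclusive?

45 business days

7 October 1998 is a Wednesday.
From 7 October 1998 to 15 December 1998 is 70 days inclusive.
70 = 7 × 10, so the span is exactly 10 full weeks.
Each full week contributes 5 weekdays (Mon–Fri): 10 × 5 = 50.
Holidays: 16 October 1998 (Fri); 29 October 1998 (Thu); 30 October 1998 (Fri); 7 November 1998 (Sat); 10 November 1998 (Tue); 26 November 1998 (Thu).
5 of the 6 holidays fall on weekdays; the rest are weekends and were already excluded.
Business days: 50 − 5 = 45.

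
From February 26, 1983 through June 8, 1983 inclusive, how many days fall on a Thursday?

February 26, 1983 is a Saturday.
From February 26, 1983 to June 8, 1983 is 103 days inclusive.
103 = 7 × 14 + 5, so there are 14 full weeks plus 5 extra days.
Each full week contributes one Thursday: 14 so far.
The 5 extra days are Saturday, Sunday, Monday, Tuesday, Wednesday — none qualify.
Total: 14 + 0 = 14.

14 Thursdays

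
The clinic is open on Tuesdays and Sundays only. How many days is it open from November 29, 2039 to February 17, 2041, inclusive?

128

November 29, 2039 is a Tuesday.
From November 29, 2039 to February 17, 2041 is 447 days inclusive.
447 = 7 × 63 + 6, so there are 63 full weeks plus 6 extra days.
Each full week contributes 2 days from the set (Tue, Sun): 63 × 2 = 126.
The 6 extra days are Tue, Wed, Thu, Fri, Sat, Sun — 2 of them qualify.
Total: 126 + 2 = 128.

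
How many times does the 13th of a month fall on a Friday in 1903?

3

The 13th falls on a Friday when the month's 13th has weekday Fri.
Jan 13 is Tue; Feb 13 is Fri ✓; Mar 13 is Fri ✓; Apr 13 is Mon; May 13 is Wed; Jun 13 is Sat; Jul 13 is Mon; Aug 13 is Thu; Sep 13 is Sun; Oct 13 is Tue; Nov 13 is Fri ✓; Dec 13 is Sun.
Friday the 13ths: Feb, Mar, Nov.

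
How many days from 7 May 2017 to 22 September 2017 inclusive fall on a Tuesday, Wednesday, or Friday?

7 May 2017 is a Sunday.
The range spans 139 days (inclusive of both endpoints).
139 = 7 × 19 + 6, so there are 19 full weeks plus 6 extra days.
Each full week contributes 3 days from the set (Tue, Wed, Fri): 19 × 3 = 57.
The 6 extra days are Sunday, Monday, Tuesday, Wednesday, Thursday, Friday — 3 of them qualify.
Total: 57 + 3 = 60.

60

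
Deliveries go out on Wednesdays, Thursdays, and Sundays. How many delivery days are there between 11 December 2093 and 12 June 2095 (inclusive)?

235

11 December 2093 is a Friday.
That's 549 days from start to end, counting both.
549 = 7 × 78 + 3, so there are 78 full weeks plus 3 extra days.
Each full week contributes 3 days from the set (Wed, Thu, Sun): 78 × 3 = 234.
The 3 extra days are Fri, Sat, Sun — 1 of them qualifies.
Total: 234 + 1 = 235.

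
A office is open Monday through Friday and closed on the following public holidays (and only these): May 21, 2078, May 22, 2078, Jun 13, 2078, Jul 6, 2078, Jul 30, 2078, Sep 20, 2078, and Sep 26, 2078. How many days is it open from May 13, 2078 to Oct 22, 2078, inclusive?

May 13, 2078 is a Friday.
From May 13, 2078 to Oct 22, 2078 is 163 days inclusive.
163 = 7 × 23 + 2, so there are 23 full weeks plus 2 extra days.
Each full week contributes 5 weekdays (Mon–Fri): 23 × 5 = 115.
The 2 extra days are Friday, Saturday — 1 of them qualifies.
Total: 115 + 1 = 116.
Holidays: May 21, 2078 (Sat); May 22, 2078 (Sun); Jun 13, 2078 (Mon); Jul 6, 2078 (Wed); Jul 30, 2078 (Sat); Sep 20, 2078 (Tue); Sep 26, 2078 (Mon).
4 of the 7 holidays fall on weekdays; the rest are weekends and were already excluded.
Business days: 116 − 4 = 112.

112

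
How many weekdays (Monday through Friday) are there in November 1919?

November 1, 1919 is a Saturday.
The range spans 30 days (inclusive of both endpoints).
30 = 7 × 4 + 2, so there are 4 full weeks plus 2 extra days.
Each full week contributes 5 weekdays (Mon–Fri): 4 × 5 = 20.
The 2 extra days are Sat, Sun — none qualify.
Total: 20 + 0 = 20.

20 weekdays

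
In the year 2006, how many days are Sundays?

53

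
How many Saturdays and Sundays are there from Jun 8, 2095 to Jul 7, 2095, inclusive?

8

Jun 8, 2095 is a Wednesday.
From Jun 8, 2095 to Jul 7, 2095 is 30 days inclusive.
30 = 7 × 4 + 2, so there are 4 full weeks plus 2 extra days.
Each full week contributes 2 weekend days (Sat, Sun): 4 × 2 = 8.
The 2 extra days are Wednesday, Thursday — none qualify.
Total: 8 + 0 = 8.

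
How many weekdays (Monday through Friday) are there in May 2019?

23

May 1, 2019 is a Wednesday.
That's 31 days from start to end, counting both.
31 = 7 × 4 + 3, so there are 4 full weeks plus 3 extra days.
Each full week contributes 5 weekdays (Mon–Fri): 4 × 5 = 20.
The 3 extra days are Wednesday, Thursday, Friday — 3 of them qualify.
Total: 20 + 3 = 23.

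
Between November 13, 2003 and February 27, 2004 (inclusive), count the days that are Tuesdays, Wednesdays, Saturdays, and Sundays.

60

November 13, 2003 is a Thursday.
The range spans 107 days (inclusive of both endpoints).
107 = 7 × 15 + 2, so there are 15 full weeks plus 2 extra days.
Each full week contributes 4 days from the set (Tue, Wed, Sat, Sun): 15 × 4 = 60.
The 2 extra days are Thu, Fri — none qualify.
Total: 60 + 0 = 60.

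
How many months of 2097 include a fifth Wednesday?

4

A month has five Wednesdays exactly when Wednesday falls within its first (length − 28) days.
Jan: 31 days, starts Tue → 5 of Tue, Wed, Thu ✓
Feb: 28 days, starts Fri → 5 of (none)
Mar: 31 days, starts Fri → 5 of Fri, Sat, Sun
Apr: 30 days, starts Mon → 5 of Mon, Tue
May: 31 days, starts Wed → 5 of Wed, Thu, Fri ✓
Jun: 30 days, starts Sat → 5 of Sat, Sun
Jul: 31 days, starts Mon → 5 of Mon, Tue, Wed ✓
Aug: 31 days, starts Thu → 5 of Thu, Fri, Sat
Sep: 30 days, starts Sun → 5 of Sun, Mon
Oct: 31 days, starts Tue → 5 of Tue, Wed, Thu ✓
Nov: 30 days, starts Fri → 5 of Fri, Sat
Dec: 31 days, starts Sun → 5 of Sun, Mon, Tue
Months with five Wednesdays: Jan, May, Jul, Oct.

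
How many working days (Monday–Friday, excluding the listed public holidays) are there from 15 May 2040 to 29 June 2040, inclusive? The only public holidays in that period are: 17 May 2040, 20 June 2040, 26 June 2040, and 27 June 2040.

30 working days

15 May 2040 is a Tuesday.
That's 46 days from start to end, counting both.
46 = 7 × 6 + 4, so there are 6 full weeks plus 4 extra days.
Each full week contributes 5 weekdays (Mon–Fri): 6 × 5 = 30.
The 4 extra days are Tuesday, Wednesday, Thursday, Friday — 4 of them qualify.
Total: 30 + 4 = 34.
Holidays: 17 May 2040 (Thu); 20 June 2040 (Wed); 26 June 2040 (Tue); 27 June 2040 (Wed).
All 4 holidays fall on weekdays, so subtract 4.
Business days: 34 − 4 = 30.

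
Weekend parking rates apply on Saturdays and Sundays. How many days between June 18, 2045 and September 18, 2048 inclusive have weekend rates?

339

June 18, 2045 is a Sunday.
The range spans 1189 days (inclusive of both endpoints).
1189 = 7 × 169 + 6, so there are 169 full weeks plus 6 extra days.
Each full week contributes 2 weekend days (Sat, Sun): 169 × 2 = 338.
The 6 extra days are Sun, Mon, Tue, Wed, Thu, Fri — 1 of them qualifies.
Total: 338 + 1 = 339.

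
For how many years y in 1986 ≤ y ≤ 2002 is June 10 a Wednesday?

Day of week of June 10 in each year:
1986: Tue, 1987: Wed ✓, 1988: Fri, 1989: Sat, 1990: Sun, 1991: Mon, 1992: Wed ✓, 1993: Thu, 1994: Fri, 1995: Sat, 1996: Mon, 1997: Tue, 1998: Wed ✓, 1999: Thu, 2000: Sat, 2001: Sun, 2002: Mon
Wednesdays: 1987, 1992, 1998.

3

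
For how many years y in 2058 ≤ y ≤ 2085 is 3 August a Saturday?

4

Day of week of August 3 in each year:
2058: Sat ✓, 2059: Sun, 2060: Tue, 2061: Wed, 2062: Thu, 2063: Fri, 2064: Sun, 2065: Mon, 2066: Tue, 2067: Wed, 2068: Fri, 2069: Sat ✓, 2070: Sun, 2071: Mon, 2072: Wed, 2073: Thu, 2074: Fri, 2075: Sat ✓, 2076: Mon, 2077: Tue, 2078: Wed, 2079: Thu, 2080: Sat ✓, 2081: Sun, 2082: Mon, 2083: Tue, 2084: Thu, 2085: Fri
Saturdays: 2058, 2069, 2075, 2080.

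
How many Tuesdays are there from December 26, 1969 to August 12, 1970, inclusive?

December 26, 1969 is a Friday.
That's 230 days from start to end, counting both.
230 = 7 × 32 + 6, so there are 32 full weeks plus 6 extra days.
Each full week contributes one Tuesday: 32 so far.
The 6 extra days are Fri, Sat, Sun, Mon, Tue, Wed — 1 of them qualifies.
Total: 32 + 1 = 33.

33 Tuesdays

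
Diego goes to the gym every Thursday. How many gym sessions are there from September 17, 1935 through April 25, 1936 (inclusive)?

32 Thursdays

September 17, 1935 is a Tuesday.
That's 222 days from start to end, counting both.
222 = 7 × 31 + 5, so there are 31 full weeks plus 5 extra days.
Each full week contributes one Thursday: 31 so far.
The 5 extra days are Tuesday, Wednesday, Thursday, Friday, Saturday — 1 of them qualifies.
Total: 31 + 1 = 32.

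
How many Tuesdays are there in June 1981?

5

1 June 1981 is a Monday.
From 1 June 1981 to 30 June 1981 is 30 days inclusive.
30 = 7 × 4 + 2, so there are 4 full weeks plus 2 extra days.
Each full week contributes one Tuesday: 4 so far.
The 2 extra days are Mon, Tue — 1 of them qualifies.
Total: 4 + 1 = 5.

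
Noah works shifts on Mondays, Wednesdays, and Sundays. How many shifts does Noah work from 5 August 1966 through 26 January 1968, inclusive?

231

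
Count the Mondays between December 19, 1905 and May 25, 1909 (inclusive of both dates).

179

December 19, 1905 is a Tuesday.
The range spans 1254 days (inclusive of both endpoints).
1254 = 7 × 179 + 1, so there are 179 full weeks plus 1 extra day.
Each full week contributes one Monday: 179 so far.
The 1 extra day is Tue — none qualify.
Total: 179 + 0 = 179.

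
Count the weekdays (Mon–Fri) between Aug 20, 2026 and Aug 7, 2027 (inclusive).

252

Aug 20, 2026 is a Thursday.
The range spans 353 days (inclusive of both endpoints).
353 = 7 × 50 + 3, so there are 50 full weeks plus 3 extra days.
Each full week contributes 5 weekdays (Mon–Fri): 50 × 5 = 250.
The 3 extra days are Thu, Fri, Sat — 2 of them qualify.
Total: 250 + 2 = 252.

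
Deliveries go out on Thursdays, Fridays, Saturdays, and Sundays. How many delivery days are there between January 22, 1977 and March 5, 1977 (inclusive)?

25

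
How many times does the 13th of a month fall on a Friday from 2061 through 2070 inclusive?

Friday-the-13ths by year:
2061: May
2062: Jan, Oct
2063: Apr, Jul
2064: Jun
2065: Feb, Mar, Nov
2066: Aug
2067: May
2068: Jan, Apr, Jul
2069: Sep, Dec
2070: Jun

17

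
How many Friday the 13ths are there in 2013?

The 13th falls on a Friday when the month's 13th has weekday Fri.
Jan 13 is Sun; Feb 13 is Wed; Mar 13 is Wed; Apr 13 is Sat; May 13 is Mon; Jun 13 is Thu; Jul 13 is Sat; Aug 13 is Tue; Sep 13 is Fri ✓; Oct 13 is Sun; Nov 13 is Wed; Dec 13 is Fri ✓.
Friday the 13ths: Sep, Dec.

2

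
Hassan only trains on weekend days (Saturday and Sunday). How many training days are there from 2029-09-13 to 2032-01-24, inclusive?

247

2029-09-13 is a Thursday.
That's 864 days from start to end, counting both.
864 = 7 × 123 + 3, so there are 123 full weeks plus 3 extra days.
Each full week contributes 2 weekend days (Sat, Sun): 123 × 2 = 246.
The 3 extra days are Thursday, Friday, Saturday — 1 of them qualifies.
Total: 246 + 1 = 247.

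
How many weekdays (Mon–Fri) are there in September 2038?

22

1 September 2038 is a Wednesday.
From 1 September 2038 to 30 September 2038 is 30 days inclusive.
30 = 7 × 4 + 2, so there are 4 full weeks plus 2 extra days.
Each full week contributes 5 weekdays (Mon–Fri): 4 × 5 = 20.
The 2 extra days are Wednesday, Thursday — 2 of them qualify.
Total: 20 + 2 = 22.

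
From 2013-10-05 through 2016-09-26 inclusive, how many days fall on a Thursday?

2013-10-05 is a Saturday.
That's 1088 days from start to end, counting both.
1088 = 7 × 155 + 3, so there are 155 full weeks plus 3 extra days.
Each full week contributes one Thursday: 155 so far.
The 3 extra days are Sat, Sun, Mon — none qualify.
Total: 155 + 0 = 155.

155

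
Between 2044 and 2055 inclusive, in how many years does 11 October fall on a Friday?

Day of week of October 11 in each year:
2044: Tue, 2045: Wed, 2046: Thu, 2047: Fri ✓, 2048: Sun, 2049: Mon, 2050: Tue, 2051: Wed, 2052: Fri ✓, 2053: Sat, 2054: Sun, 2055: Mon
Fridays: 2047, 2052.

2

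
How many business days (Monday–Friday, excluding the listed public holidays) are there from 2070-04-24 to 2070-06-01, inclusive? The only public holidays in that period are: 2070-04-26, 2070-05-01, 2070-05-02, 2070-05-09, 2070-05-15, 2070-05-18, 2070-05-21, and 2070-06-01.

2070-04-24 is a Thursday.
The range spans 39 days (inclusive of both endpoints).
39 = 7 × 5 + 4, so there are 5 full weeks plus 4 extra days.
Each full week contributes 5 weekdays (Mon–Fri): 5 × 5 = 25.
The 4 extra days are Thu, Fri, Sat, Sun — 2 of them qualify.
Total: 25 + 2 = 27.
Holidays: 2070-04-26 (Sat); 2070-05-01 (Thu); 2070-05-02 (Fri); 2070-05-09 (Fri); 2070-05-15 (Thu); 2070-05-18 (Sun); 2070-05-21 (Wed); 2070-06-01 (Sun).
5 of the 8 holidays fall on weekdays; the rest are weekends and were already excluded.
Business days: 27 − 5 = 22.

22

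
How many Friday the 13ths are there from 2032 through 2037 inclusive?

Friday-the-13ths by year:
2032: Feb, Aug
2033: May
2034: Jan, Oct
2035: Apr, Jul
2036: Jun
2037: Feb, Mar, Nov

11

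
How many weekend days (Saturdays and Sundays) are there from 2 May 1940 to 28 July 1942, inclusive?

2 May 1940 is a Thursday.
The range spans 818 days (inclusive of both endpoints).
818 = 7 × 116 + 6, so there are 116 full weeks plus 6 extra days.
Each full week contributes 2 weekend days (Sat, Sun): 116 × 2 = 232.
The 6 extra days are Thursday, Friday, Saturday, Sunday, Monday, Tuesday — 2 of them qualify.
Total: 232 + 2 = 234.

234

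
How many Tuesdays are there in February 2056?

1 February 2056 is a Tuesday.
From 1 February 2056 to 29 February 2056 is 29 days inclusive.
29 = 7 × 4 + 1, so there are 4 full weeks plus 1 extra day.
Each full week contributes one Tuesday: 4 so far.
The 1 extra day is Tue — 1 of them qualifies.
Total: 4 + 1 = 5.

5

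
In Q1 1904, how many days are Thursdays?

13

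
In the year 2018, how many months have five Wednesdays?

4

A month has five Wednesdays exactly when Wednesday falls within its first (length − 28) days.
Jan: 31 days, starts Mon → 5 of Mon, Tue, Wed ✓
Feb: 28 days, starts Thu → 5 of (none)
Mar: 31 days, starts Thu → 5 of Thu, Fri, Sat
Apr: 30 days, starts Sun → 5 of Sun, Mon
May: 31 days, starts Tue → 5 of Tue, Wed, Thu ✓
Jun: 30 days, starts Fri → 5 of Fri, Sat
Jul: 31 days, starts Sun → 5 of Sun, Mon, Tue
Aug: 31 days, starts Wed → 5 of Wed, Thu, Fri ✓
Sep: 30 days, starts Sat → 5 of Sat, Sun
Oct: 31 days, starts Mon → 5 of Mon, Tue, Wed ✓
Nov: 30 days, starts Thu → 5 of Thu, Fri
Dec: 31 days, starts Sat → 5 of Sat, Sun, Mon
Months with five Wednesdays: Jan, May, Aug, Oct.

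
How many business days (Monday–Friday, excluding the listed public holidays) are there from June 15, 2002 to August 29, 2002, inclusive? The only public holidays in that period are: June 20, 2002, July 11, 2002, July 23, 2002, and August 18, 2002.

51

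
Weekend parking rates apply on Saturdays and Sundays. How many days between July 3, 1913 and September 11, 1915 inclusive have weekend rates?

229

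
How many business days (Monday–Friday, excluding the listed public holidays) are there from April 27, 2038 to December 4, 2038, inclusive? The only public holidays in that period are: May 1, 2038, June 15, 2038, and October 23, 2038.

April 27, 2038 is a Tuesday.
From April 27, 2038 to December 4, 2038 is 222 days inclusive.
222 = 7 × 31 + 5, so there are 31 full weeks plus 5 extra days.
Each full week contributes 5 weekdays (Mon–Fri): 31 × 5 = 155.
The 5 extra days are Tue, Wed, Thu, Fri, Sat — 4 of them qualify.
Total: 155 + 4 = 159.
Holidays: May 1, 2038 (Sat); June 15, 2038 (Tue); October 23, 2038 (Sat).
1 of the 3 holidays fall on weekdays; the rest are weekends and were already excluded.
Business days: 159 − 1 = 158.

158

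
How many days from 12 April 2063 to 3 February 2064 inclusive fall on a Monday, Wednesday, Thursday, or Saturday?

12 April 2063 is a Thursday.
The range spans 298 days (inclusive of both endpoints).
298 = 7 × 42 + 4, so there are 42 full weeks plus 4 extra days.
Each full week contributes 4 days from the set (Mon, Wed, Thu, Sat): 42 × 4 = 168.
The 4 extra days are Thu, Fri, Sat, Sun — 2 of them qualify.
Total: 168 + 2 = 170.

170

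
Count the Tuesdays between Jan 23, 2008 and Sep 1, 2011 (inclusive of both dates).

Jan 23, 2008 is a Wednesday.
The range spans 1318 days (inclusive of both endpoints).
1318 = 7 × 188 + 2, so there are 188 full weeks plus 2 extra days.
Each full week contributes one Tuesday: 188 so far.
The 2 extra days are Wednesday, Thursday — none qualify.
Total: 188 + 0 = 188.

188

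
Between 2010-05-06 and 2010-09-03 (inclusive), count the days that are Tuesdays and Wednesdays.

34

2010-05-06 is a Thursday.
From 2010-05-06 to 2010-09-03 is 121 days inclusive.
121 = 7 × 17 + 2, so there are 17 full weeks plus 2 extra days.
Each full week contributes 2 days from the set (Tue, Wed): 17 × 2 = 34.
The 2 extra days are Thu, Fri — none qualify.
Total: 34 + 0 = 34.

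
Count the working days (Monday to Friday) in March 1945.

March 1, 1945 is a Thursday.
From March 1, 1945 to March 31, 1945 is 31 days inclusive.
31 = 7 × 4 + 3, so there are 4 full weeks plus 3 extra days.
Each full week contributes 5 weekdays (Mon–Fri): 4 × 5 = 20.
The 3 extra days are Thursday, Friday, Saturday — 2 of them qualify.
Total: 20 + 2 = 22.

22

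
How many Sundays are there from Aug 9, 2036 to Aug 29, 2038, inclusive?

Aug 9, 2036 is a Saturday.
From Aug 9, 2036 to Aug 29, 2038 is 751 days inclusive.
751 = 7 × 107 + 2, so there are 107 full weeks plus 2 extra days.
Each full week contributes one Sunday: 107 so far.
The 2 extra days are Saturday, Sunday — 1 of them qualifies.
Total: 107 + 1 = 108.

108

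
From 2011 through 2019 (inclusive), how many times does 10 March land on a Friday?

1

Day of week of March 10 in each year:
2011: Thu, 2012: Sat, 2013: Sun, 2014: Mon, 2015: Tue, 2016: Thu, 2017: Fri ✓, 2018: Sat, 2019: Sun
Fridays: 2017.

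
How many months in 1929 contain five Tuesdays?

5

A month has five Tuesdays exactly when Tuesday falls within its first (length − 28) days.
Jan: 31 days, starts Tue → 5 of Tue, Wed, Thu ✓
Feb: 28 days, starts Fri → 5 of (none)
Mar: 31 days, starts Fri → 5 of Fri, Sat, Sun
Apr: 30 days, starts Mon → 5 of Mon, Tue ✓
May: 31 days, starts Wed → 5 of Wed, Thu, Fri
Jun: 30 days, starts Sat → 5 of Sat, Sun
Jul: 31 days, starts Mon → 5 of Mon, Tue, Wed ✓
Aug: 31 days, starts Thu → 5 of Thu, Fri, Sat
Sep: 30 days, starts Sun → 5 of Sun, Mon
Oct: 31 days, starts Tue → 5 of Tue, Wed, Thu ✓
Nov: 30 days, starts Fri → 5 of Fri, Sat
Dec: 31 days, starts Sun → 5 of Sun, Mon, Tue ✓
Months with five Tuesdays: Jan, Apr, Jul, Oct, Dec.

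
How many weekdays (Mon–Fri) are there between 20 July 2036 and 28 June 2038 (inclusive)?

20 July 2036 is a Sunday.
That's 709 days from start to end, counting both.
709 = 7 × 101 + 2, so there are 101 full weeks plus 2 extra days.
Each full week contributes 5 weekdays (Mon–Fri): 101 × 5 = 505.
The 2 extra days are Sunday, Monday — 1 of them qualifies.
Total: 505 + 1 = 506.

506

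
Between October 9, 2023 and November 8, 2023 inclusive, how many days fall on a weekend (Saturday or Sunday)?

October 9, 2023 is a Monday.
That's 31 days from start to end, counting both.
31 = 7 × 4 + 3, so there are 4 full weeks plus 3 extra days.
Each full week contributes 2 weekend days (Sat, Sun): 4 × 2 = 8.
The 3 extra days are Monday, Tuesday, Wednesday — none qualify.
Total: 8 + 0 = 8.

8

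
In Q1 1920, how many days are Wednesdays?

13

1920-01-01 is a Thursday.
That's 91 days from start to end, counting both.
91 = 7 × 13, so the span is exactly 13 full weeks.
Each full week contributes one Wednesday: 13 so far.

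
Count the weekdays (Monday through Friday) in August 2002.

22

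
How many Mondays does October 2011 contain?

5

2011-10-01 is a Saturday.
The range spans 31 days (inclusive of both endpoints).
31 = 7 × 4 + 3, so there are 4 full weeks plus 3 extra days.
Each full week contributes one Monday: 4 so far.
The 3 extra days are Sat, Sun, Mon — 1 of them qualifies.
Total: 4 + 1 = 5.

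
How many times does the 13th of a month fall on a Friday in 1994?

The 13th falls on a Friday when the month's 13th has weekday Fri.
Jan 13 is Thu; Feb 13 is Sun; Mar 13 is Sun; Apr 13 is Wed; May 13 is Fri ✓; Jun 13 is Mon; Jul 13 is Wed; Aug 13 is Sat; Sep 13 is Tue; Oct 13 is Thu; Nov 13 is Sun; Dec 13 is Tue.
Friday the 13ths: May.

1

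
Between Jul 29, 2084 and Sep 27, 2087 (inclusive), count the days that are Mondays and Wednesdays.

330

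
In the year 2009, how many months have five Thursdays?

5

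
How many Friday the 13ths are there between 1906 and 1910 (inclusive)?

Friday-the-13ths by year:
1906: Apr, Jul
1907: Sep, Dec
1908: Mar, Nov
1909: Aug
1910: May

8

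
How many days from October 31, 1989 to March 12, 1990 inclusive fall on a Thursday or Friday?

38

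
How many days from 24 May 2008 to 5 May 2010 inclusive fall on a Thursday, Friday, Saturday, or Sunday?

406

24 May 2008 is a Saturday.
From 24 May 2008 to 5 May 2010 is 712 days inclusive.
712 = 7 × 101 + 5, so there are 101 full weeks plus 5 extra days.
Each full week contributes 4 days from the set (Thu, Fri, Sat, Sun): 101 × 4 = 404.
The 5 extra days are Saturday, Sunday, Monday, Tuesday, Wednesday — 2 of them qualify.
Total: 404 + 2 = 406.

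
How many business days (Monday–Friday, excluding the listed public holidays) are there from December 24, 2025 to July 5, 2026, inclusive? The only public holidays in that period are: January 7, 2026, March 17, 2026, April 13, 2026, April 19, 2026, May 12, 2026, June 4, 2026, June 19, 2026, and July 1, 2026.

December 24, 2025 is a Wednesday.
The range spans 194 days (inclusive of both endpoints).
194 = 7 × 27 + 5, so there are 27 full weeks plus 5 extra days.
Each full week contributes 5 weekdays (Mon–Fri): 27 × 5 = 135.
The 5 extra days are Wednesday, Thursday, Friday, Saturday, Sunday — 3 of them qualify.
Total: 135 + 3 = 138.
Holidays: January 7, 2026 (Wed); March 17, 2026 (Tue); April 13, 2026 (Mon); April 19, 2026 (Sun); May 12, 2026 (Tue); June 4, 2026 (Thu); June 19, 2026 (Fri); July 1, 2026 (Wed).
7 of the 8 holidays fall on weekdays; the rest are weekends and were already excluded.
Business days: 138 − 7 = 131.

131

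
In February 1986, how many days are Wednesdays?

4

1 February 1986 is a Saturday.
The range spans 28 days (inclusive of both endpoints).
28 = 7 × 4, so the span is exactly 4 full weeks.
Each full week contributes one Wednesday: 4 so far.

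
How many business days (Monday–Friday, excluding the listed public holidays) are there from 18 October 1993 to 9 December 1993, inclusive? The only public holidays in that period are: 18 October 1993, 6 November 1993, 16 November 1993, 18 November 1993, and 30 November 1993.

18 October 1993 is a Monday.
The range spans 53 days (inclusive of both endpoints).
53 = 7 × 7 + 4, so there are 7 full weeks plus 4 extra days.
Each full week contributes 5 weekdays (Mon–Fri): 7 × 5 = 35.
The 4 extra days are Mon, Tue, Wed, Thu — 4 of them qualify.
Total: 35 + 4 = 39.
Holidays: 18 October 1993 (Mon); 6 November 1993 (Sat); 16 November 1993 (Tue); 18 November 1993 (Thu); 30 November 1993 (Tue).
4 of the 5 holidays fall on weekdays; the rest are weekends and were already excluded.
Business days: 39 − 4 = 35.

35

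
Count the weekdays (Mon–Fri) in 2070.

261

1 January 2070 is a Wednesday.
From 1 January 2070 to 31 December 2070 is 365 days inclusive.
365 = 7 × 52 + 1, so there are 52 full weeks plus 1 extra day.
Each full week contributes 5 weekdays (Mon–Fri): 52 × 5 = 260.
The 1 extra day is Wed — 1 of them qualifies.
Total: 260 + 1 = 261.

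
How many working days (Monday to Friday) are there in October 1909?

21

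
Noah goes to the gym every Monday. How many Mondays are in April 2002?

Apr 1, 2002 is a Monday.
From Apr 1, 2002 to Apr 30, 2002 is 30 days inclusive.
30 = 7 × 4 + 2, so there are 4 full weeks plus 2 extra days.
Each full week contributes one Monday: 4 so far.
The 2 extra days are Monday, Tuesday — 1 of them qualifies.
Total: 4 + 1 = 5.

5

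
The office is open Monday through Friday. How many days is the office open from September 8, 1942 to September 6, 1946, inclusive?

September 8, 1942 is a Tuesday.
The range spans 1460 days (inclusive of both endpoints).
1460 = 7 × 208 + 4, so there are 208 full weeks plus 4 extra days.
Each full week contributes 5 weekdays (Mon–Fri): 208 × 5 = 1040.
The 4 extra days are Tuesday, Wednesday, Thursday, Friday — 4 of them qualify.
Total: 1040 + 4 = 1044.

1044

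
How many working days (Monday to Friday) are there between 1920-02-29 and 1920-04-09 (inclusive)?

30 weekdays

1920-02-29 is a Sunday.
From 1920-02-29 to 1920-04-09 is 41 days inclusive.
41 = 7 × 5 + 6, so there are 5 full weeks plus 6 extra days.
Each full week contributes 5 weekdays (Mon–Fri): 5 × 5 = 25.
The 6 extra days are Sunday, Monday, Tuesday, Wednesday, Thursday, Friday — 5 of them qualify.
Total: 25 + 5 = 30.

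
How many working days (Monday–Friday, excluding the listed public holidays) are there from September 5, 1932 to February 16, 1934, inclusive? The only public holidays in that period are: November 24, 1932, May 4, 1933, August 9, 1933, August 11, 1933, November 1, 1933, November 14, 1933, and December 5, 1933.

September 5, 1932 is a Monday.
From September 5, 1932 to February 16, 1934 is 530 days inclusive.
530 = 7 × 75 + 5, so there are 75 full weeks plus 5 extra days.
Each full week contributes 5 weekdays (Mon–Fri): 75 × 5 = 375.
The 5 extra days are Mon, Tue, Wed, Thu, Fri — 5 of them qualify.
Total: 375 + 5 = 380.
Holidays: November 24, 1932 (Thu); May 4, 1933 (Thu); August 9, 1933 (Wed); August 11, 1933 (Fri); November 1, 1933 (Wed); November 14, 1933 (Tue); December 5, 1933 (Tue).
All 7 holidays fall on weekdays, so subtract 7.
Business days: 380 − 7 = 373.

373 working days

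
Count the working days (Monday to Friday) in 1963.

261

1 January 1963 is a Tuesday.
That's 365 days from start to end, counting both.
365 = 7 × 52 + 1, so there are 52 full weeks plus 1 extra day.
Each full week contributes 5 weekdays (Mon–Fri): 52 × 5 = 260.
The 1 extra day is Tue — 1 of them qualifies.
Total: 260 + 1 = 261.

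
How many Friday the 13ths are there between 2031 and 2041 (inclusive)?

Friday-the-13ths by year:
2031: Jun
2032: Feb, Aug
2033: May
2034: Jan, Oct
2035: Apr, Jul
2036: Jun
2037: Feb, Mar, Nov
2038: Aug
2039: May
2040: Jan, Apr, Jul
2041: Sep, Dec

19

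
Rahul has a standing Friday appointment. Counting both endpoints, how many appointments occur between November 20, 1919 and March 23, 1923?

November 20, 1919 is a Thursday.
The range spans 1220 days (inclusive of both endpoints).
1220 = 7 × 174 + 2, so there are 174 full weeks plus 2 extra days.
Each full week contributes one Friday: 174 so far.
The 2 extra days are Thursday, Friday — 1 of them qualifies.
Total: 174 + 1 = 175.

175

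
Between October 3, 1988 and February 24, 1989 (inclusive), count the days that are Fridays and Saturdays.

October 3, 1988 is a Monday.
That's 145 days from start to end, counting both.
145 = 7 × 20 + 5, so there are 20 full weeks plus 5 extra days.
Each full week contributes 2 days from the set (Fri, Sat): 20 × 2 = 40.
The 5 extra days are Monday, Tuesday, Wednesday, Thursday, Friday — 1 of them qualifies.
Total: 40 + 1 = 41.

41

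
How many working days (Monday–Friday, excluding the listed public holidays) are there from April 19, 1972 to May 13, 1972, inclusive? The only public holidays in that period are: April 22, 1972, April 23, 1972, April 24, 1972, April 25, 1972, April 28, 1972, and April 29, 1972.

April 19, 1972 is a Wednesday.
From April 19, 1972 to May 13, 1972 is 25 days inclusive.
25 = 7 × 3 + 4, so there are 3 full weeks plus 4 extra days.
Each full week contributes 5 weekdays (Mon–Fri): 3 × 5 = 15.
The 4 extra days are Wednesday, Thursday, Friday, Saturday — 3 of them qualify.
Total: 15 + 3 = 18.
Holidays: April 22, 1972 (Sat); April 23, 1972 (Sun); April 24, 1972 (Mon); April 25, 1972 (Tue); April 28, 1972 (Fri); April 29, 1972 (Sat).
3 of the 6 holidays fall on weekdays; the rest are weekends and were already excluded.
Business days: 18 − 3 = 15.

15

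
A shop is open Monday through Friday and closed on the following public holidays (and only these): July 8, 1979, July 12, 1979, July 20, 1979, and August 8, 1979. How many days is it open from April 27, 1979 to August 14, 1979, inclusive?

75 business days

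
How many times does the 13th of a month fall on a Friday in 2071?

The 13th falls on a Friday when the month's 13th has weekday Fri.
Jan 13 is Tue; Feb 13 is Fri ✓; Mar 13 is Fri ✓; Apr 13 is Mon; May 13 is Wed; Jun 13 is Sat; Jul 13 is Mon; Aug 13 is Thu; Sep 13 is Sun; Oct 13 is Tue; Nov 13 is Fri ✓; Dec 13 is Sun.
Friday the 13ths: Feb, Mar, Nov.

3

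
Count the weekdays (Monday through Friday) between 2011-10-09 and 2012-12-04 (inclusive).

2011-10-09 is a Sunday.
From 2011-10-09 to 2012-12-04 is 423 days inclusive.
423 = 7 × 60 + 3, so there are 60 full weeks plus 3 extra days.
Each full week contributes 5 weekdays (Mon–Fri): 60 × 5 = 300.
The 3 extra days are Sun, Mon, Tue — 2 of them qualify.
Total: 300 + 2 = 302.

302 weekdays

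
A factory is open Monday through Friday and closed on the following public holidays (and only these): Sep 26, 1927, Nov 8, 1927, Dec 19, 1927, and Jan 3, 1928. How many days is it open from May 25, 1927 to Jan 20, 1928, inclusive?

May 25, 1927 is a Wednesday.
That's 241 days from start to end, counting both.
241 = 7 × 34 + 3, so there are 34 full weeks plus 3 extra days.
Each full week contributes 5 weekdays (Mon–Fri): 34 × 5 = 170.
The 3 extra days are Wednesday, Thursday, Friday — 3 of them qualify.
Total: 170 + 3 = 173.
Holidays: Sep 26, 1927 (Mon); Nov 8, 1927 (Tue); Dec 19, 1927 (Mon); Jan 3, 1928 (Tue).
All 4 holidays fall on weekdays, so subtract 4.
Business days: 173 − 4 = 169.

169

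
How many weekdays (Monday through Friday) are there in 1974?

261

Jan 1, 1974 is a Tuesday.
From Jan 1, 1974 to Dec 31, 1974 is 365 days inclusive.
365 = 7 × 52 + 1, so there are 52 full weeks plus 1 extra day.
Each full week contributes 5 weekdays (Mon–Fri): 52 × 5 = 260.
The 1 extra day is Tue — 1 of them qualifies.
Total: 260 + 1 = 261.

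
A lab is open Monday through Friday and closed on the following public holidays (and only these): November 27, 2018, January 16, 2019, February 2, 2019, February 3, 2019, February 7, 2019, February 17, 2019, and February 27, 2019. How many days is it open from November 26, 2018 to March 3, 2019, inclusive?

November 26, 2018 is a Monday.
The range spans 98 days (inclusive of both endpoints).
98 = 7 × 14, so the span is exactly 14 full weeks.
Each full week contributes 5 weekdays (Mon–Fri): 14 × 5 = 70.
Holidays: November 27, 2018 (Tue); January 16, 2019 (Wed); February 2, 2019 (Sat); February 3, 2019 (Sun); February 7, 2019 (Thu); February 17, 2019 (Sun); February 27, 2019 (Wed).
4 of the 7 holidays fall on weekdays; the rest are weekends and were already excluded.
Business days: 70 − 4 = 66.

66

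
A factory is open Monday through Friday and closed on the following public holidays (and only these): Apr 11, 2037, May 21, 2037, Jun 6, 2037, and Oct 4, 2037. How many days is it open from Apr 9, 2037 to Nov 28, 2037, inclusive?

Apr 9, 2037 is a Thursday.
The range spans 234 days (inclusive of both endpoints).
234 = 7 × 33 + 3, so there are 33 full weeks plus 3 extra days.
Each full week contributes 5 weekdays (Mon–Fri): 33 × 5 = 165.
The 3 extra days are Thu, Fri, Sat — 2 of them qualify.
Total: 165 + 2 = 167.
Holidays: Apr 11, 2037 (Sat); May 21, 2037 (Thu); Jun 6, 2037 (Sat); Oct 4, 2037 (Sun).
1 of the 4 holidays fall on weekdays; the rest are weekends and were already excluded.
Business days: 167 − 1 = 166.

166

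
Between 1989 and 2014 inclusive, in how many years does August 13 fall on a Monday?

4

Day of week of August 13 in each year:
1989: Sun, 1990: Mon ✓, 1991: Tue, 1992: Thu, 1993: Fri, 1994: Sat, 1995: Sun, 1996: Tue, 1997: Wed, 1998: Thu, 1999: Fri, 2000: Sun, 2001: Mon ✓, 2002: Tue, 2003: Wed, 2004: Fri, 2005: Sat, 2006: Sun, 2007: Mon ✓, 2008: Wed, 2009: Thu, 2010: Fri, 2011: Sat, 2012: Mon ✓, 2013: Tue, 2014: Wed
Mondays: 1990, 2001, 2007, 2012.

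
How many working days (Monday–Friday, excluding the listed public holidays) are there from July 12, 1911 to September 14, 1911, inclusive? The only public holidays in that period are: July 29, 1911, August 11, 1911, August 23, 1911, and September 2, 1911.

45 working days

July 12, 1911 is a Wednesday.
From July 12, 1911 to September 14, 1911 is 65 days inclusive.
65 = 7 × 9 + 2, so there are 9 full weeks plus 2 extra days.
Each full week contributes 5 weekdays (Mon–Fri): 9 × 5 = 45.
The 2 extra days are Wed, Thu — 2 of them qualify.
Total: 45 + 2 = 47.
Holidays: July 29, 1911 (Sat); August 11, 1911 (Fri); August 23, 1911 (Wed); September 2, 1911 (Sat).
2 of the 4 holidays fall on weekdays; the rest are weekends and were already excluded.
Business days: 47 − 2 = 45.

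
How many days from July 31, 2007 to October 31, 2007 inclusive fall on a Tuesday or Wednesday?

28

July 31, 2007 is a Tuesday.
That's 93 days from start to end, counting both.
93 = 7 × 13 + 2, so there are 13 full weeks plus 2 extra days.
Each full week contributes 2 days from the set (Tue, Wed): 13 × 2 = 26.
The 2 extra days are Tuesday, Wednesday — 2 of them qualify.
Total: 26 + 2 = 28.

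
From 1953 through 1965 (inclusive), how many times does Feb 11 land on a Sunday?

1

Day of week of February 11 in each year:
1953: Wed, 1954: Thu, 1955: Fri, 1956: Sat, 1957: Mon, 1958: Tue, 1959: Wed, 1960: Thu, 1961: Sat, 1962: Sun ✓, 1963: Mon, 1964: Tue, 1965: Thu
Sundays: 1962.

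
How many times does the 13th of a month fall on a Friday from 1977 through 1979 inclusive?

5

Friday-the-13ths by year:
1977: May
1978: Jan, Oct
1979: Apr, Jul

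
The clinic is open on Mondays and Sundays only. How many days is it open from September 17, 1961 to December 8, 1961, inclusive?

September 17, 1961 is a Sunday.
From September 17, 1961 to December 8, 1961 is 83 days inclusive.
83 = 7 × 11 + 6, so there are 11 full weeks plus 6 extra days.
Each full week contributes 2 days from the set (Mon, Sun): 11 × 2 = 22.
The 6 extra days are Sunday, Monday, Tuesday, Wednesday, Thursday, Friday — 2 of them qualify.
Total: 22 + 2 = 24.

24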